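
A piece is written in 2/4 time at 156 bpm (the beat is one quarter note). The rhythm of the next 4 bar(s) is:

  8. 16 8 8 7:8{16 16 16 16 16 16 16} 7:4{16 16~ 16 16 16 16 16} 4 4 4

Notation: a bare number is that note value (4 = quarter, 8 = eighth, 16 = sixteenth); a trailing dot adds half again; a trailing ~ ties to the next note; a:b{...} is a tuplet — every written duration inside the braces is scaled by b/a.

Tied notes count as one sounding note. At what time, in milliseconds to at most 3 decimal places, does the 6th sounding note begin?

note 6 onset = 16/7b = 879.121ms

1. 0.0ms @ 0 + 288.462ms (3/4)
2. 288.462ms @ 3/4 + 96.154ms (1/4)
3. 384.615ms @ 1 + 192.308ms (1/2)
4. 576.923ms @ 3/2 + 192.308ms (1/2)
5. 769.231ms @ 2 + 109.89ms (2/7)
6. 879.121ms @ 16/7 + 109.89ms (2/7)
7. 989.011ms @ 18/7 + 109.89ms (2/7)
8. 1098.901ms @ 20/7 + 109.89ms (2/7)
9. 1208.791ms @ 22/7 + 109.89ms (2/7)
10. 1318.681ms @ 24/7 + 109.89ms (2/7)
11. 1428.571ms @ 26/7 + 109.89ms (2/7)
12. 1538.462ms @ 4 + 54.945ms (1/7)
13. 1593.407ms @ 29/7 + 109.89ms (2/7)
14. 1703.297ms @ 31/7 + 54.945ms (1/7)
15. 1758.242ms @ 32/7 + 54.945ms (1/7)
16. 1813.187ms @ 33/7 + 54.945ms (1/7)
17. 1868.132ms @ 34/7 + 54.945ms (1/7)
18. 1923.077ms @ 5 + 384.615ms (1)
19. 2307.692ms @ 6 + 384.615ms (1)
20. 2692.308ms @ 7 + 384.615ms (1)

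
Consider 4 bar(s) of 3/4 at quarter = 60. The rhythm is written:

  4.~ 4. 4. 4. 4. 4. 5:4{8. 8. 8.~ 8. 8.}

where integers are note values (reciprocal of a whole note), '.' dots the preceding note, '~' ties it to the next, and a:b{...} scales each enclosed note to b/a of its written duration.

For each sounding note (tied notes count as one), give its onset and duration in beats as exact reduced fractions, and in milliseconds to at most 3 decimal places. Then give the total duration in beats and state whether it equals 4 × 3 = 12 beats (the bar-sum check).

1) 0.0ms=0b +3000.0ms=3b
2) 3000.0ms=3b +1500.0ms=3/2b
3) 4500.0ms=9/2b +1500.0ms=3/2b
4) 6000.0ms=6b +1500.0ms=3/2b
5) 7500.0ms=15/2b +1500.0ms=3/2b
6) 9000.0ms=9b +600.0ms=3/5b
7) 9600.0ms=48/5b +600.0ms=3/5b
8) 10200.0ms=51/5b +1200.0ms=6/5b
9) 11400.0ms=57/5b +600.0ms=3/5b
Σ=12b of 12 (60bpm 3/4) — PASS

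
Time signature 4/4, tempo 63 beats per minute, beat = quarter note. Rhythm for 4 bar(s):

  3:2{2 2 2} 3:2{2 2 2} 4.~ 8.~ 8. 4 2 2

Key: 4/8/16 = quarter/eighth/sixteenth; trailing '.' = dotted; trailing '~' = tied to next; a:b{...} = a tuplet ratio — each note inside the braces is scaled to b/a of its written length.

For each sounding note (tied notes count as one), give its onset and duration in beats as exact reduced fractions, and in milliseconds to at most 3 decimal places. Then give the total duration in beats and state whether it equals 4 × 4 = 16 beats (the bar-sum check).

1) 0.0ms=0b +1269.841ms=4/3b
2) 1269.841ms=4/3b +1269.841ms=4/3b
3) 2539.683ms=8/3b +1269.841ms=4/3b
4) 3809.524ms=4b +1269.841ms=4/3b
5) 5079.365ms=16/3b +1269.841ms=4/3b
6) 6349.206ms=20/3b +1269.841ms=4/3b
7) 7619.048ms=8b +2857.143ms=3b
8) 10476.19ms=11b +952.381ms=1b
9) 11428.571ms=12b +1904.762ms=2b
10) 13333.333ms=14b +1904.762ms=2b
Σ=16b of 16 (63bpm 4/4) — PASS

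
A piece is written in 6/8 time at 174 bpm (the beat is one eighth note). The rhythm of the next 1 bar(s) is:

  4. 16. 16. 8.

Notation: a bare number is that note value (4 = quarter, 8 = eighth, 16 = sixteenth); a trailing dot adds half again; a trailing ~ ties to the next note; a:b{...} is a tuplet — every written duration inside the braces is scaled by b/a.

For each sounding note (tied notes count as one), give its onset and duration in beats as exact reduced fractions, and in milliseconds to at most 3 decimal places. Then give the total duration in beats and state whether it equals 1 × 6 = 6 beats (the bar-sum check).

1) 0.0ms=0b +1034.483ms=3b
2) 1034.483ms=3b +258.621ms=3/4b
3) 1293.103ms=15/4b +258.621ms=3/4b
4) 1551.724ms=9/2b +517.241ms=3/2b
Σ=6b of 6 (174bpm 6/8) — PASS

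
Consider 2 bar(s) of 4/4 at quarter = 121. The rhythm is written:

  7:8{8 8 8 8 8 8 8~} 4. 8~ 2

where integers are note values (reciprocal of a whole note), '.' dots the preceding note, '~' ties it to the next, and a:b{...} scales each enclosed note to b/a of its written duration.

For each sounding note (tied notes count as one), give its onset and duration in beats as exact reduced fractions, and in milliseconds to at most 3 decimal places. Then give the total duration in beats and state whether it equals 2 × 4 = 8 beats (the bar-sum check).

1) 0.0ms=0b +283.353ms=4/7b
2) 283.353ms=4/7b +283.353ms=4/7b
3) 566.706ms=8/7b +283.353ms=4/7b
4) 850.059ms=12/7b +283.353ms=4/7b
5) 1133.412ms=16/7b +283.353ms=4/7b
6) 1416.765ms=20/7b +283.353ms=4/7b
7) 1700.118ms=24/7b +1027.155ms=29/14b
8) 2727.273ms=11/2b +1239.669ms=5/2b
Σ=8b of 8 (121bpm 4/4) — PASS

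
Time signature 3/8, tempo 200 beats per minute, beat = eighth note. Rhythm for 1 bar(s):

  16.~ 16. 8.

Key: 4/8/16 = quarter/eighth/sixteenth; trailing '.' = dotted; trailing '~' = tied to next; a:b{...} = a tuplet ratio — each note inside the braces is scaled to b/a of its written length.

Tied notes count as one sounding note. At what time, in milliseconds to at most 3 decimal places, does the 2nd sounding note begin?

note 2 onset = 3/2b = 450.0ms

1. 0.0ms @ 0 + 450.0ms (3/2)
2. 450.0ms @ 3/2 + 450.0ms (3/2)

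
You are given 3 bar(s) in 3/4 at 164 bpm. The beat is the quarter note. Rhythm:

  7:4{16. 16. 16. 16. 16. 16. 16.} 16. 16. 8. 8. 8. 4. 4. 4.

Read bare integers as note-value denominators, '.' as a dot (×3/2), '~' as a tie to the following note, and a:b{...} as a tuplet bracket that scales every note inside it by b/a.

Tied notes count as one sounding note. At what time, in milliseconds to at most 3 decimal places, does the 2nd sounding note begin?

1. 0.0ms @ 0 + 78.397ms (3/14)
2. 78.397ms @ 3/14 + 78.397ms (3/14)
3. 156.794ms @ 3/7 + 78.397ms (3/14)
4. 235.192ms @ 9/14 + 78.397ms (3/14)
5. 313.589ms @ 6/7 + 78.397ms (3/14)
6. 391.986ms @ 15/14 + 78.397ms (3/14)
7. 470.383ms @ 9/7 + 78.397ms (3/14)
8. 548.78ms @ 3/2 + 137.195ms (3/8)
9. 685.976ms @ 15/8 + 137.195ms (3/8)
10. 823.171ms @ 9/4 + 274.39ms (3/4)
11. 1097.561ms @ 3 + 274.39ms (3/4)
12. 1371.951ms @ 15/4 + 274.39ms (3/4)
13. 1646.341ms @ 9/2 + 548.78ms (3/2)
14. 2195.122ms @ 6 + 548.78ms (3/2)
15. 2743.902ms @ 15/2 + 548.78ms (3/2)

note 2 onset = 3/14b = 78.397ms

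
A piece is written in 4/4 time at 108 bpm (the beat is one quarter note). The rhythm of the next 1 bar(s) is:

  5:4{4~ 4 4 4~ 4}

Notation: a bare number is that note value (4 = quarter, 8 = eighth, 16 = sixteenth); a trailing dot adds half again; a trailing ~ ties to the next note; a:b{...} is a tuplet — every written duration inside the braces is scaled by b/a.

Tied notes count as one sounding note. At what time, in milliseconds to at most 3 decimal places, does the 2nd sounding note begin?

1. 0.0ms @ 0 + 888.889ms (8/5)
2. 888.889ms @ 8/5 + 444.444ms (4/5)
3. 1333.333ms @ 12/5 + 888.889ms (8/5)

note 2 onset = 8/5b = 888.889ms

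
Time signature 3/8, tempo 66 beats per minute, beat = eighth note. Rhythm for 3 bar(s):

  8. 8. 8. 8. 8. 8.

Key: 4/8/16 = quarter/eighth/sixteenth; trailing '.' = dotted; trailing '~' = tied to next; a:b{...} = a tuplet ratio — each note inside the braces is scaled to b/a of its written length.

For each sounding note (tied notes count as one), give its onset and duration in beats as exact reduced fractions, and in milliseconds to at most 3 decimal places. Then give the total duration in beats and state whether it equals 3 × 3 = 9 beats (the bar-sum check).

1) 0.0ms=0b +1363.636ms=3/2b
2) 1363.636ms=3/2b +1363.636ms=3/2b
3) 2727.273ms=3b +1363.636ms=3/2b
4) 4090.909ms=9/2b +1363.636ms=3/2b
5) 5454.545ms=6b +1363.636ms=3/2b
6) 6818.182ms=15/2b +1363.636ms=3/2b
Σ=9b of 9 (66bpm 3/8) — PASS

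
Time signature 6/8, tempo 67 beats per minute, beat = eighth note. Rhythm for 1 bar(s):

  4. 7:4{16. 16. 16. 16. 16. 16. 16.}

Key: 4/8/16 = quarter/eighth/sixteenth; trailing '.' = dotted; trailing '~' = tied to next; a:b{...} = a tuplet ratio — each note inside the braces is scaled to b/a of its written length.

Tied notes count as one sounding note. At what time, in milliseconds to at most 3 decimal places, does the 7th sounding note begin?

1. 0.0ms @ 0 + 2686.567ms (3)
2. 2686.567ms @ 3 + 383.795ms (3/7)
3. 3070.362ms @ 24/7 + 383.795ms (3/7)
4. 3454.158ms @ 27/7 + 383.795ms (3/7)
5. 3837.953ms @ 30/7 + 383.795ms (3/7)
6. 4221.748ms @ 33/7 + 383.795ms (3/7)
7. 4605.544ms @ 36/7 + 383.795ms (3/7)
8. 4989.339ms @ 39/7 + 383.795ms (3/7)

note 7 onset = 36/7b = 4605.544ms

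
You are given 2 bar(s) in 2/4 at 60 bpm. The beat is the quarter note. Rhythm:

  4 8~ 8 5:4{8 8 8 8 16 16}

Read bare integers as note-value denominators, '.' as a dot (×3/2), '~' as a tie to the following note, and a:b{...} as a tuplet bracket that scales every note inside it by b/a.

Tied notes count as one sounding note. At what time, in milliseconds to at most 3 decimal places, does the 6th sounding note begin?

note 6 onset = 16/5b = 3200.0ms

1. 0.0ms @ 0 + 1000.0ms (1)
2. 1000.0ms @ 1 + 1000.0ms (1)
3. 2000.0ms @ 2 + 400.0ms (2/5)
4. 2400.0ms @ 12/5 + 400.0ms (2/5)
5. 2800.0ms @ 14/5 + 400.0ms (2/5)
6. 3200.0ms @ 16/5 + 400.0ms (2/5)
7. 3600.0ms @ 18/5 + 200.0ms (1/5)
8. 3800.0ms @ 19/5 + 200.0ms (1/5)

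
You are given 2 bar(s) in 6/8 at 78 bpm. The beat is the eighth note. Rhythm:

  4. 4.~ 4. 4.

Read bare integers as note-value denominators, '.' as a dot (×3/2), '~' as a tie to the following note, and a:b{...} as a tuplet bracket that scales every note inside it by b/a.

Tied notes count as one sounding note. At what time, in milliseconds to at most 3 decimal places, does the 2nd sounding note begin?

1. 0.0ms @ 0 + 2307.692ms (3)
2. 2307.692ms @ 3 + 4615.385ms (6)
3. 6923.077ms @ 9 + 2307.692ms (3)

note 2 onset = 3b = 2307.692ms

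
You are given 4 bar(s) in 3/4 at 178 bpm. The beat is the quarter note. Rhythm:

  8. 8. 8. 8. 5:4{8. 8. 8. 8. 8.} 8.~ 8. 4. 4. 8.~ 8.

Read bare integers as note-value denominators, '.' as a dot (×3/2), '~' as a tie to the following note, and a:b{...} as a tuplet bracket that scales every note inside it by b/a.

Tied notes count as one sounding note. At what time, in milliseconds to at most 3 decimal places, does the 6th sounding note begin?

1. 0.0ms @ 0 + 252.809ms (3/4)
2. 252.809ms @ 3/4 + 252.809ms (3/4)
3. 505.618ms @ 3/2 + 252.809ms (3/4)
4. 758.427ms @ 9/4 + 252.809ms (3/4)
5. 1011.236ms @ 3 + 202.247ms (3/5)
6. 1213.483ms @ 18/5 + 202.247ms (3/5)
7. 1415.73ms @ 21/5 + 202.247ms (3/5)
8. 1617.978ms @ 24/5 + 202.247ms (3/5)
9. 1820.225ms @ 27/5 + 202.247ms (3/5)
10. 2022.472ms @ 6 + 505.618ms (3/2)
11. 2528.09ms @ 15/2 + 505.618ms (3/2)
12. 3033.708ms @ 9 + 505.618ms (3/2)
13. 3539.326ms @ 21/2 + 505.618ms (3/2)

note 6 onset = 18/5b = 1213.483ms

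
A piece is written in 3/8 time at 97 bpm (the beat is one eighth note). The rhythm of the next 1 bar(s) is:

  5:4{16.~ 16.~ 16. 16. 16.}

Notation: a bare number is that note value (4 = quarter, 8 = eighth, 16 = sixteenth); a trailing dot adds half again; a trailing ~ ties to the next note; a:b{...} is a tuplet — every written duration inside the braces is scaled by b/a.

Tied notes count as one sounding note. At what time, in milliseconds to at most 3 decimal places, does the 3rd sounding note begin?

1. 0.0ms @ 0 + 1113.402ms (9/5)
2. 1113.402ms @ 9/5 + 371.134ms (3/5)
3. 1484.536ms @ 12/5 + 371.134ms (3/5)

note 3 onset = 12/5b = 1484.536ms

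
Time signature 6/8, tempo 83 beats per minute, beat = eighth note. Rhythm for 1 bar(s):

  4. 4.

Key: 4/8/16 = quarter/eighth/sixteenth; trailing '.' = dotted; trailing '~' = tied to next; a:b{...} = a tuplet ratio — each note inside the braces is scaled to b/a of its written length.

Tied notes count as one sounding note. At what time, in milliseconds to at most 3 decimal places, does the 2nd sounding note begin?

1. 0.0ms @ 0 + 2168.675ms (3)
2. 2168.675ms @ 3 + 2168.675ms (3)

note 2 onset = 3b = 2168.675ms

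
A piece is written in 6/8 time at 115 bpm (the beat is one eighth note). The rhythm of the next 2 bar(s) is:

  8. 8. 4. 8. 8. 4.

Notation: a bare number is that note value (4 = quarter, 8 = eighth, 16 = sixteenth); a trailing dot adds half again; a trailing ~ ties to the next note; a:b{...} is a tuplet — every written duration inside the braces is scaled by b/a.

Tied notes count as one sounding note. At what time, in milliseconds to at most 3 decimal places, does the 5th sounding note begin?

1. 0.0ms @ 0 + 782.609ms (3/2)
2. 782.609ms @ 3/2 + 782.609ms (3/2)
3. 1565.217ms @ 3 + 1565.217ms (3)
4. 3130.435ms @ 6 + 782.609ms (3/2)
5. 3913.043ms @ 15/2 + 782.609ms (3/2)
6. 4695.652ms @ 9 + 1565.217ms (3)

note 5 onset = 15/2b = 3913.043ms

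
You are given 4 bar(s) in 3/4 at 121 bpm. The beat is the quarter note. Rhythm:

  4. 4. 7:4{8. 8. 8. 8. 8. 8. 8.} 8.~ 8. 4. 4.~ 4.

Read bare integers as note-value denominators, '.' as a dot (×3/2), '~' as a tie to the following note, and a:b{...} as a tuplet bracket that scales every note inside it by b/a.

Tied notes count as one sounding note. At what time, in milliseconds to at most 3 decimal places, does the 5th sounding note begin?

1. 0.0ms @ 0 + 743.802ms (3/2)
2. 743.802ms @ 3/2 + 743.802ms (3/2)
3. 1487.603ms @ 3 + 212.515ms (3/7)
4. 1700.118ms @ 24/7 + 212.515ms (3/7)
5. 1912.633ms @ 27/7 + 212.515ms (3/7)
6. 2125.148ms @ 30/7 + 212.515ms (3/7)
7. 2337.662ms @ 33/7 + 212.515ms (3/7)
8. 2550.177ms @ 36/7 + 212.515ms (3/7)
9. 2762.692ms @ 39/7 + 212.515ms (3/7)
10. 2975.207ms @ 6 + 743.802ms (3/2)
11. 3719.008ms @ 15/2 + 743.802ms (3/2)
12. 4462.81ms @ 9 + 1487.603ms (3)

note 5 onset = 27/7b = 1912.633ms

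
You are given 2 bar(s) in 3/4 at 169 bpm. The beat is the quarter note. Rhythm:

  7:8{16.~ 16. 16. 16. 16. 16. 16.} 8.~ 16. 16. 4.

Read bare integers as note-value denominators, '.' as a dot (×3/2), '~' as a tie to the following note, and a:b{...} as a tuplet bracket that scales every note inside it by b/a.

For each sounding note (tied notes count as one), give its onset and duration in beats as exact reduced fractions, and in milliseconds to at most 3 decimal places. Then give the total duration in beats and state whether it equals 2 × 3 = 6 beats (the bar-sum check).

1) 0.0ms=0b +304.311ms=6/7b
2) 304.311ms=6/7b +152.156ms=3/7b
3) 456.467ms=9/7b +152.156ms=3/7b
4) 608.622ms=12/7b +152.156ms=3/7b
5) 760.778ms=15/7b +152.156ms=3/7b
6) 912.933ms=18/7b +152.156ms=3/7b
7) 1065.089ms=3b +399.408ms=9/8b
8) 1464.497ms=33/8b +133.136ms=3/8b
9) 1597.633ms=9/2b +532.544ms=3/2b
Σ=6b of 6 (169bpm 3/4) — PASS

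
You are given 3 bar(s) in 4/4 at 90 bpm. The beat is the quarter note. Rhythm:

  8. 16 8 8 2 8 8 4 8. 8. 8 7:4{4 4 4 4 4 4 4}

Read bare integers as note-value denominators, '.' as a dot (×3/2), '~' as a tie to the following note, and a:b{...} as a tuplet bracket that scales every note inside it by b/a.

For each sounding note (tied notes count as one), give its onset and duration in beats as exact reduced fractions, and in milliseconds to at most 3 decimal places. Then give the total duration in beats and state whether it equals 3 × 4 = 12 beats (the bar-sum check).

1) 0.0ms=0b +500.0ms=3/4b
2) 500.0ms=3/4b +166.667ms=1/4b
3) 666.667ms=1b +333.333ms=1/2b
4) 1000.0ms=3/2b +333.333ms=1/2b
5) 1333.333ms=2b +1333.333ms=2b
6) 2666.667ms=4b +333.333ms=1/2b
7) 3000.0ms=9/2b +333.333ms=1/2b
8) 3333.333ms=5b +666.667ms=1b
9) 4000.0ms=6b +500.0ms=3/4b
10) 4500.0ms=27/4b +500.0ms=3/4b
11) 5000.0ms=15/2b +333.333ms=1/2b
12) 5333.333ms=8b +380.952ms=4/7b
13) 5714.286ms=60/7b +380.952ms=4/7b
14) 6095.238ms=64/7b +380.952ms=4/7b
15) 6476.19ms=68/7b +380.952ms=4/7b
16) 6857.143ms=72/7b +380.952ms=4/7b
17) 7238.095ms=76/7b +380.952ms=4/7b
18) 7619.048ms=80/7b +380.952ms=4/7b
Σ=12b of 12 (90bpm 4/4) — PASS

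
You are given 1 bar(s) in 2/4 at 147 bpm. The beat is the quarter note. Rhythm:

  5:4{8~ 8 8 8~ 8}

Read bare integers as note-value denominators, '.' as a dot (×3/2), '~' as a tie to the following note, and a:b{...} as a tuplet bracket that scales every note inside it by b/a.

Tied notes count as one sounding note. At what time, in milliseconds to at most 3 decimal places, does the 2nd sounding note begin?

note 2 onset = 4/5b = 326.531ms

1. 0.0ms @ 0 + 326.531ms (4/5)
2. 326.531ms @ 4/5 + 163.265ms (2/5)
3. 489.796ms @ 6/5 + 326.531ms (4/5)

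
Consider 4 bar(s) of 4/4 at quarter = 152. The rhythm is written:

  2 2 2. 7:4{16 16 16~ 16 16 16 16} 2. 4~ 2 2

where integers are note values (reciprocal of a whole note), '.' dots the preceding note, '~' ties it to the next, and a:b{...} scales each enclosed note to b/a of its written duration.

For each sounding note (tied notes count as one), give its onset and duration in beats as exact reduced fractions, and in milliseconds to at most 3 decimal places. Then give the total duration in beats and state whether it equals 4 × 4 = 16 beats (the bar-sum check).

1) 0.0ms=0b +789.474ms=2b
2) 789.474ms=2b +789.474ms=2b
3) 1578.947ms=4b +1184.211ms=3b
4) 2763.158ms=7b +56.391ms=1/7b
5) 2819.549ms=50/7b +56.391ms=1/7b
6) 2875.94ms=51/7b +112.782ms=2/7b
7) 2988.722ms=53/7b +56.391ms=1/7b
8) 3045.113ms=54/7b +56.391ms=1/7b
9) 3101.504ms=55/7b +56.391ms=1/7b
10) 3157.895ms=8b +1184.211ms=3b
11) 4342.105ms=11b +1184.211ms=3b
12) 5526.316ms=14b +789.474ms=2b
Σ=16b of 16 (152bpm 4/4) — PASS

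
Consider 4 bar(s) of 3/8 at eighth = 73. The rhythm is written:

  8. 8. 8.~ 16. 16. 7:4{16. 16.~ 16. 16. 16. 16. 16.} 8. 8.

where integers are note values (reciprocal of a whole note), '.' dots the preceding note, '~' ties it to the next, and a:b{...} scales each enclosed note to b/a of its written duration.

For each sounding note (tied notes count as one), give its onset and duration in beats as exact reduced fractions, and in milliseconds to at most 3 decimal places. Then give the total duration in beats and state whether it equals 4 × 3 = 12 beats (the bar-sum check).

1) 0.0ms=0b +1232.877ms=3/2b
2) 1232.877ms=3/2b +1232.877ms=3/2b
3) 2465.753ms=3b +1849.315ms=9/4b
4) 4315.068ms=21/4b +616.438ms=3/4b
5) 4931.507ms=6b +352.25ms=3/7b
6) 5283.757ms=45/7b +704.501ms=6/7b
7) 5988.258ms=51/7b +352.25ms=3/7b
8) 6340.509ms=54/7b +352.25ms=3/7b
9) 6692.759ms=57/7b +352.25ms=3/7b
10) 7045.01ms=60/7b +352.25ms=3/7b
11) 7397.26ms=9b +1232.877ms=3/2b
12) 8630.137ms=21/2b +1232.877ms=3/2b
Σ=12b of 12 (73bpm 3/8) — PASS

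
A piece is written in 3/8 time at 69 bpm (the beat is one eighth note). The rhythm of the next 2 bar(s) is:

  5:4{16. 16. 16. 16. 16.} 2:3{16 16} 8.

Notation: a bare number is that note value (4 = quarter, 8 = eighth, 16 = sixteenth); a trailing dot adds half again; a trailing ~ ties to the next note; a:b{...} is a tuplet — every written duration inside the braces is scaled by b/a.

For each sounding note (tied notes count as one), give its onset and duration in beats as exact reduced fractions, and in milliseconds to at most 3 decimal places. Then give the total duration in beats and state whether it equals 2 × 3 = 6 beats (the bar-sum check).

1) 0.0ms=0b +521.739ms=3/5b
2) 521.739ms=3/5b +521.739ms=3/5b
3) 1043.478ms=6/5b +521.739ms=3/5b
4) 1565.217ms=9/5b +521.739ms=3/5b
5) 2086.957ms=12/5b +521.739ms=3/5b
6) 2608.696ms=3b +652.174ms=3/4b
7) 3260.87ms=15/4b +652.174ms=3/4b
8) 3913.043ms=9/2b +1304.348ms=3/2b
Σ=6b of 6 (69bpm 3/8) — PASS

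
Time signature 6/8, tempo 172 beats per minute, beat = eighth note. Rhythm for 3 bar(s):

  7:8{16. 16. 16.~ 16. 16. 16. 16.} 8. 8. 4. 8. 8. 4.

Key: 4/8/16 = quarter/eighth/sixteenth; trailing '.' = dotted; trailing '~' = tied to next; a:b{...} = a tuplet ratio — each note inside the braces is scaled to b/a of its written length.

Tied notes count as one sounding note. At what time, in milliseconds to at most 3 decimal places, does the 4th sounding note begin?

note 4 onset = 24/7b = 1196.013ms

1. 0.0ms @ 0 + 299.003ms (6/7)
2. 299.003ms @ 6/7 + 299.003ms (6/7)
3. 598.007ms @ 12/7 + 598.007ms (12/7)
4. 1196.013ms @ 24/7 + 299.003ms (6/7)
5. 1495.017ms @ 30/7 + 299.003ms (6/7)
6. 1794.02ms @ 36/7 + 299.003ms (6/7)
7. 2093.023ms @ 6 + 523.256ms (3/2)
8. 2616.279ms @ 15/2 + 523.256ms (3/2)
9. 3139.535ms @ 9 + 1046.512ms (3)
10. 4186.047ms @ 12 + 523.256ms (3/2)
11. 4709.302ms @ 27/2 + 523.256ms (3/2)
12. 5232.558ms @ 15 + 1046.512ms (3)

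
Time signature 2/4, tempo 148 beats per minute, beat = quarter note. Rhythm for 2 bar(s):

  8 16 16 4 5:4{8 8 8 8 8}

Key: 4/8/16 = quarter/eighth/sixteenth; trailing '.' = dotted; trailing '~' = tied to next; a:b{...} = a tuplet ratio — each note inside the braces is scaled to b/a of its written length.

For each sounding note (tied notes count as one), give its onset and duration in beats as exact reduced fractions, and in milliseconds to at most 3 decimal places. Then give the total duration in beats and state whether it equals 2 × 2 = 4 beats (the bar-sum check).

1) 0.0ms=0b +202.703ms=1/2b
2) 202.703ms=1/2b +101.351ms=1/4b
3) 304.054ms=3/4b +101.351ms=1/4b
4) 405.405ms=1b +405.405ms=1b
5) 810.811ms=2b +162.162ms=2/5b
6) 972.973ms=12/5b +162.162ms=2/5b
7) 1135.135ms=14/5b +162.162ms=2/5b
8) 1297.297ms=16/5b +162.162ms=2/5b
9) 1459.459ms=18/5b +162.162ms=2/5b
Σ=4b of 4 (148bpm 2/4) — PASS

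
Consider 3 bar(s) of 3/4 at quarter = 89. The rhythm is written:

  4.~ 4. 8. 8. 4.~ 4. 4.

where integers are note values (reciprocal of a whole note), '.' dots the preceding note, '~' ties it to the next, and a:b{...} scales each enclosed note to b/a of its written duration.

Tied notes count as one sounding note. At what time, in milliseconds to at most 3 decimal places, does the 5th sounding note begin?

1. 0.0ms @ 0 + 2022.472ms (3)
2. 2022.472ms @ 3 + 505.618ms (3/4)
3. 2528.09ms @ 15/4 + 505.618ms (3/4)
4. 3033.708ms @ 9/2 + 2022.472ms (3)
5. 5056.18ms @ 15/2 + 1011.236ms (3/2)

note 5 onset = 15/2b = 5056.18ms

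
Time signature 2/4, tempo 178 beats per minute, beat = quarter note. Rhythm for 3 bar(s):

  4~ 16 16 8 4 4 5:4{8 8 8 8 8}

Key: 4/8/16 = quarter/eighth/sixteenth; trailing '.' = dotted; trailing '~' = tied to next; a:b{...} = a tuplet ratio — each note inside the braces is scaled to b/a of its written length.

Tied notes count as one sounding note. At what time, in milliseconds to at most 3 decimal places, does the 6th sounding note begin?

1. 0.0ms @ 0 + 421.348ms (5/4)
2. 421.348ms @ 5/4 + 84.27ms (1/4)
3. 505.618ms @ 3/2 + 168.539ms (1/2)
4. 674.157ms @ 2 + 337.079ms (1)
5. 1011.236ms @ 3 + 337.079ms (1)
6. 1348.315ms @ 4 + 134.831ms (2/5)
7. 1483.146ms @ 22/5 + 134.831ms (2/5)
8. 1617.978ms @ 24/5 + 134.831ms (2/5)
9. 1752.809ms @ 26/5 + 134.831ms (2/5)
10. 1887.64ms @ 28/5 + 134.831ms (2/5)

note 6 onset = 4b = 1348.315ms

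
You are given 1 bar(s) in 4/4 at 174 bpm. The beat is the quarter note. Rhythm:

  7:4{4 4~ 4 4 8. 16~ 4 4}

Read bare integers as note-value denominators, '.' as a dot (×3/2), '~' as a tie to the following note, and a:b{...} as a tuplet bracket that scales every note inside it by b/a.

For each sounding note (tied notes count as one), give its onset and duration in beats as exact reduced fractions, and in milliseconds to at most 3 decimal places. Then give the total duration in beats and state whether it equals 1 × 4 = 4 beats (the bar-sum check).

1) 0.0ms=0b +197.044ms=4/7b
2) 197.044ms=4/7b +394.089ms=8/7b
3) 591.133ms=12/7b +197.044ms=4/7b
4) 788.177ms=16/7b +147.783ms=3/7b
5) 935.961ms=19/7b +246.305ms=5/7b
6) 1182.266ms=24/7b +197.044ms=4/7b
Σ=4b of 4 (174bpm 4/4) — PASS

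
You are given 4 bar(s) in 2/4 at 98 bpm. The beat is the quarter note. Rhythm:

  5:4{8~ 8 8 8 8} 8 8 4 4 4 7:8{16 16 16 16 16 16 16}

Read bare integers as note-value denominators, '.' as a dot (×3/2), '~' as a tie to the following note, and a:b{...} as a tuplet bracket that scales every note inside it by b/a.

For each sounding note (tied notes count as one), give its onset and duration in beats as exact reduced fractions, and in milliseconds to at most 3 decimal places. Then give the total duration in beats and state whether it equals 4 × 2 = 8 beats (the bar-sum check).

1) 0.0ms=0b +489.796ms=4/5b
2) 489.796ms=4/5b +244.898ms=2/5b
3) 734.694ms=6/5b +244.898ms=2/5b
4) 979.592ms=8/5b +244.898ms=2/5b
5) 1224.49ms=2b +306.122ms=1/2b
6) 1530.612ms=5/2b +306.122ms=1/2b
7) 1836.735ms=3b +612.245ms=1b
8) 2448.98ms=4b +612.245ms=1b
9) 3061.224ms=5b +612.245ms=1b
10) 3673.469ms=6b +174.927ms=2/7b
11) 3848.397ms=44/7b +174.927ms=2/7b
12) 4023.324ms=46/7b +174.927ms=2/7b
13) 4198.251ms=48/7b +174.927ms=2/7b
14) 4373.178ms=50/7b +174.927ms=2/7b
15) 4548.105ms=52/7b +174.927ms=2/7b
16) 4723.032ms=54/7b +174.927ms=2/7b
Σ=8b of 8 (98bpm 2/4) — PASS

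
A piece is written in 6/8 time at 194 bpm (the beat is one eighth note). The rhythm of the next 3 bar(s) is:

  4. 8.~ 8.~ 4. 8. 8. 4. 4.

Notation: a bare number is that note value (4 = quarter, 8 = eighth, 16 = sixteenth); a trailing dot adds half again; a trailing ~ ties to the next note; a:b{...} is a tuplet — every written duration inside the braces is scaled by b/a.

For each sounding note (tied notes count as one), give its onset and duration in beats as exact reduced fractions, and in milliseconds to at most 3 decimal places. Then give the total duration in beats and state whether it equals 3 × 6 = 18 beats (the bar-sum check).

1) 0.0ms=0b +927.835ms=3b
2) 927.835ms=3b +1855.67ms=6b
3) 2783.505ms=9b +463.918ms=3/2b
4) 3247.423ms=21/2b +463.918ms=3/2b
5) 3711.34ms=12b +927.835ms=3b
6) 4639.175ms=15b +927.835ms=3b
Σ=18b of 18 (194bpm 6/8) — PASS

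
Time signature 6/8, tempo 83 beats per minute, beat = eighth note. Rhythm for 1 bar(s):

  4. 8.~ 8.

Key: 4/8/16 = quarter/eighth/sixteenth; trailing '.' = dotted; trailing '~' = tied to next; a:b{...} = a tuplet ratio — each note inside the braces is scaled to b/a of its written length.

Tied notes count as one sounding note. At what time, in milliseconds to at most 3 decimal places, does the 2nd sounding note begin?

note 2 onset = 3b = 2168.675ms

1. 0.0ms @ 0 + 2168.675ms (3)
2. 2168.675ms @ 3 + 2168.675ms (3)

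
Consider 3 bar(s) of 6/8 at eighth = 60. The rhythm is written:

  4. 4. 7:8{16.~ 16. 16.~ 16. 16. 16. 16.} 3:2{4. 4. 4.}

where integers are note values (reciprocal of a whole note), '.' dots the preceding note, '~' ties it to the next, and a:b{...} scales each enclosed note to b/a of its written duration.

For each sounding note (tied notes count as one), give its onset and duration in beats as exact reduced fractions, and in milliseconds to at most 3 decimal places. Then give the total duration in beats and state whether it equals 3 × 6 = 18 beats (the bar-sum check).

1) 0.0ms=0b +3000.0ms=3b
2) 3000.0ms=3b +3000.0ms=3b
3) 6000.0ms=6b +1714.286ms=12/7b
4) 7714.286ms=54/7b +1714.286ms=12/7b
5) 9428.571ms=66/7b +857.143ms=6/7b
6) 10285.714ms=72/7b +857.143ms=6/7b
7) 11142.857ms=78/7b +857.143ms=6/7b
8) 12000.0ms=12b +2000.0ms=2b
9) 14000.0ms=14b +2000.0ms=2b
10) 16000.0ms=16b +2000.0ms=2b
Σ=18b of 18 (60bpm 6/8) — PASS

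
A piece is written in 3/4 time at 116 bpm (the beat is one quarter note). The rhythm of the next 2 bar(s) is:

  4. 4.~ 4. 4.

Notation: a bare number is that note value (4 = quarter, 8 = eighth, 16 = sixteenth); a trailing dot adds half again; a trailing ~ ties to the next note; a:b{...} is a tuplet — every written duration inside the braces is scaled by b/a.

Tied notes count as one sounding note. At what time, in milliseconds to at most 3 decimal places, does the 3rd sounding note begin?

note 3 onset = 9/2b = 2327.586ms

1. 0.0ms @ 0 + 775.862ms (3/2)
2. 775.862ms @ 3/2 + 1551.724ms (3)
3. 2327.586ms @ 9/2 + 775.862ms (3/2)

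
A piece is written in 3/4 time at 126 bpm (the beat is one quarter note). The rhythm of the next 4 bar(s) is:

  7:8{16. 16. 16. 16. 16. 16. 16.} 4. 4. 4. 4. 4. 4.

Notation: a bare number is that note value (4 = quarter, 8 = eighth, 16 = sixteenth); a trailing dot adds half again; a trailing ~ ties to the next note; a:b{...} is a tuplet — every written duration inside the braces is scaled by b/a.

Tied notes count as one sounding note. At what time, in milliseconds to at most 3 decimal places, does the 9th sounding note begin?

1. 0.0ms @ 0 + 204.082ms (3/7)
2. 204.082ms @ 3/7 + 204.082ms (3/7)
3. 408.163ms @ 6/7 + 204.082ms (3/7)
4. 612.245ms @ 9/7 + 204.082ms (3/7)
5. 816.327ms @ 12/7 + 204.082ms (3/7)
6. 1020.408ms @ 15/7 + 204.082ms (3/7)
7. 1224.49ms @ 18/7 + 204.082ms (3/7)
8. 1428.571ms @ 3 + 714.286ms (3/2)
9. 2142.857ms @ 9/2 + 714.286ms (3/2)
10. 2857.143ms @ 6 + 714.286ms (3/2)
11. 3571.429ms @ 15/2 + 714.286ms (3/2)
12. 4285.714ms @ 9 + 714.286ms (3/2)
13. 5000.0ms @ 21/2 + 714.286ms (3/2)

note 9 onset = 9/2b = 2142.857ms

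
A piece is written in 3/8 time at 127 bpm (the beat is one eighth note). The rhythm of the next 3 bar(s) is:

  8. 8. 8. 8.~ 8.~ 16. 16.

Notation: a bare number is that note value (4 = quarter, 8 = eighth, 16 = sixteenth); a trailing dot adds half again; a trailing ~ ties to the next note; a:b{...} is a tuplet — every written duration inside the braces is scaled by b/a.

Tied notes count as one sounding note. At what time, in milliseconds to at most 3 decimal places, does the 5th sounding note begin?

note 5 onset = 33/4b = 3897.638ms

1. 0.0ms @ 0 + 708.661ms (3/2)
2. 708.661ms @ 3/2 + 708.661ms (3/2)
3. 1417.323ms @ 3 + 708.661ms (3/2)
4. 2125.984ms @ 9/2 + 1771.654ms (15/4)
5. 3897.638ms @ 33/4 + 354.331ms (3/4)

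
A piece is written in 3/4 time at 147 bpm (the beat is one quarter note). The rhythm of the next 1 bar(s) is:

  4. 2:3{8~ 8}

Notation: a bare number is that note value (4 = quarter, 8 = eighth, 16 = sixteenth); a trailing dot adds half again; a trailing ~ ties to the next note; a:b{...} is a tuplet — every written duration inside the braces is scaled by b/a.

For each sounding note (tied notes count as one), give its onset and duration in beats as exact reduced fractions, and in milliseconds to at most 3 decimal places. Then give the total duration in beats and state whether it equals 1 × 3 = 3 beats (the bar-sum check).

1) 0.0ms=0b +612.245ms=3/2b
2) 612.245ms=3/2b +612.245ms=3/2b
Σ=3b of 3 (147bpm 3/4) — PASS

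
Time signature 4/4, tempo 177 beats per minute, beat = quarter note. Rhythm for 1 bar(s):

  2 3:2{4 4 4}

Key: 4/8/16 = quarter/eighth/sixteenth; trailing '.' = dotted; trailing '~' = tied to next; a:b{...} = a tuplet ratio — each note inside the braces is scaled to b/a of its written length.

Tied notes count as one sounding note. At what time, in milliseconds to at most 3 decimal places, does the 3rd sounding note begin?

note 3 onset = 8/3b = 903.955ms

1. 0.0ms @ 0 + 677.966ms (2)
2. 677.966ms @ 2 + 225.989ms (2/3)
3. 903.955ms @ 8/3 + 225.989ms (2/3)
4. 1129.944ms @ 10/3 + 225.989ms (2/3)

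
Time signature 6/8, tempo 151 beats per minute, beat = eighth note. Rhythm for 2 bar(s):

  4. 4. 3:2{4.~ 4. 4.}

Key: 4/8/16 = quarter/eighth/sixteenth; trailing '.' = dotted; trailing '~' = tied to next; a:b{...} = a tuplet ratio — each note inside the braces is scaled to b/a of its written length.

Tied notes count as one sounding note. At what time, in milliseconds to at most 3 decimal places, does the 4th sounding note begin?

1. 0.0ms @ 0 + 1192.053ms (3)
2. 1192.053ms @ 3 + 1192.053ms (3)
3. 2384.106ms @ 6 + 1589.404ms (4)
4. 3973.51ms @ 10 + 794.702ms (2)

note 4 onset = 10b = 3973.51ms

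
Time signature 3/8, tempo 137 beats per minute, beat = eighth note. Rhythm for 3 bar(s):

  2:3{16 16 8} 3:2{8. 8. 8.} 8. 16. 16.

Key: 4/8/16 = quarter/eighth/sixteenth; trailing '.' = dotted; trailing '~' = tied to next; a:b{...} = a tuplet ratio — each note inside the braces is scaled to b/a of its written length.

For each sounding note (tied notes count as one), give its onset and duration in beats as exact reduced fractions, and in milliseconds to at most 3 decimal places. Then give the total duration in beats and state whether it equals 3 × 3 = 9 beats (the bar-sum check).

1) 0.0ms=0b +328.467ms=3/4b
2) 328.467ms=3/4b +328.467ms=3/4b
3) 656.934ms=3/2b +656.934ms=3/2b
4) 1313.869ms=3b +437.956ms=1b
5) 1751.825ms=4b +437.956ms=1b
6) 2189.781ms=5b +437.956ms=1b
7) 2627.737ms=6b +656.934ms=3/2b
8) 3284.672ms=15/2b +328.467ms=3/4b
9) 3613.139ms=33/4b +328.467ms=3/4b
Σ=9b of 9 (137bpm 3/8) — PASS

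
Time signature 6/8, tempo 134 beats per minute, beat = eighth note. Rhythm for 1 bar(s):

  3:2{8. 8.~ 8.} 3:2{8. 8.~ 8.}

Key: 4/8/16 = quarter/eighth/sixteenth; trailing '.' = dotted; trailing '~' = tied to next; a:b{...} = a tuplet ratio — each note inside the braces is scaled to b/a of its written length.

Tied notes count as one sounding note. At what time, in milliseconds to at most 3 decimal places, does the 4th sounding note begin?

1. 0.0ms @ 0 + 447.761ms (1)
2. 447.761ms @ 1 + 895.522ms (2)
3. 1343.284ms @ 3 + 447.761ms (1)
4. 1791.045ms @ 4 + 895.522ms (2)

note 4 onset = 4b = 1791.045ms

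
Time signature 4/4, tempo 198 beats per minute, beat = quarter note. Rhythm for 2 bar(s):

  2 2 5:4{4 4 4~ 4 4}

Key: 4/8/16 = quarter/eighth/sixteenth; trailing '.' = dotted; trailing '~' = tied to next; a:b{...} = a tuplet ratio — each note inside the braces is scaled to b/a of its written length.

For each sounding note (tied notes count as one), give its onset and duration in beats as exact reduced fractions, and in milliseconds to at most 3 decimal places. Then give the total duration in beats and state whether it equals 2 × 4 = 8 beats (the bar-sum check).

1) 0.0ms=0b +606.061ms=2b
2) 606.061ms=2b +606.061ms=2b
3) 1212.121ms=4b +242.424ms=4/5b
4) 1454.545ms=24/5b +242.424ms=4/5b
5) 1696.97ms=28/5b +484.848ms=8/5b
6) 2181.818ms=36/5b +242.424ms=4/5b
Σ=8b of 8 (198bpm 4/4) — PASS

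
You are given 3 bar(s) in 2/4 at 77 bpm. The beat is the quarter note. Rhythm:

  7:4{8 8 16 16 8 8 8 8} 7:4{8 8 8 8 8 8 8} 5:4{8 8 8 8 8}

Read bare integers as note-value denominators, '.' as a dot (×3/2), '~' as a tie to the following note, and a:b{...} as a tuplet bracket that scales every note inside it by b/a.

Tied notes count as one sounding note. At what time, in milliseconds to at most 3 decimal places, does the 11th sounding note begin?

1. 0.0ms @ 0 + 222.635ms (2/7)
2. 222.635ms @ 2/7 + 222.635ms (2/7)
3. 445.269ms @ 4/7 + 111.317ms (1/7)
4. 556.586ms @ 5/7 + 111.317ms (1/7)
5. 667.904ms @ 6/7 + 222.635ms (2/7)
6. 890.538ms @ 8/7 + 222.635ms (2/7)
7. 1113.173ms @ 10/7 + 222.635ms (2/7)
8. 1335.807ms @ 12/7 + 222.635ms (2/7)
9. 1558.442ms @ 2 + 222.635ms (2/7)
10. 1781.076ms @ 16/7 + 222.635ms (2/7)
11. 2003.711ms @ 18/7 + 222.635ms (2/7)
12. 2226.345ms @ 20/7 + 222.635ms (2/7)
13. 2448.98ms @ 22/7 + 222.635ms (2/7)
14. 2671.614ms @ 24/7 + 222.635ms (2/7)
15. 2894.249ms @ 26/7 + 222.635ms (2/7)
16. 3116.883ms @ 4 + 311.688ms (2/5)
17. 3428.571ms @ 22/5 + 311.688ms (2/5)
18. 3740.26ms @ 24/5 + 311.688ms (2/5)
19. 4051.948ms @ 26/5 + 311.688ms (2/5)
20. 4363.636ms @ 28/5 + 311.688ms (2/5)

note 11 onset = 18/7b = 2003.711ms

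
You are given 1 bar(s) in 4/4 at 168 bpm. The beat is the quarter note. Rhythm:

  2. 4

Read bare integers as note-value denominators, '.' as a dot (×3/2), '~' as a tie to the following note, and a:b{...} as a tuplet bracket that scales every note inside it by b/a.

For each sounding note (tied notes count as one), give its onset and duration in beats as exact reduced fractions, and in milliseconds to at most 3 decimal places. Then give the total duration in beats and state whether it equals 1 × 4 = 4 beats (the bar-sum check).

1) 0.0ms=0b +1071.429ms=3b
2) 1071.429ms=3b +357.143ms=1b
Σ=4b of 4 (168bpm 4/4) — PASS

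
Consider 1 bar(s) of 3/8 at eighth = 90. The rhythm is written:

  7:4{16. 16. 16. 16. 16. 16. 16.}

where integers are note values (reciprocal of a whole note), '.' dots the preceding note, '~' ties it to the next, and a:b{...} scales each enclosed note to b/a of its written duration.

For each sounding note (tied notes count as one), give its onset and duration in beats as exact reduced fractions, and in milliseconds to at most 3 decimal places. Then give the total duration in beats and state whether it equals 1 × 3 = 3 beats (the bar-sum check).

1) 0.0ms=0b +285.714ms=3/7b
2) 285.714ms=3/7b +285.714ms=3/7b
3) 571.429ms=6/7b +285.714ms=3/7b
4) 857.143ms=9/7b +285.714ms=3/7b
5) 1142.857ms=12/7b +285.714ms=3/7b
6) 1428.571ms=15/7b +285.714ms=3/7b
7) 1714.286ms=18/7b +285.714ms=3/7b
Σ=3b of 3 (90bpm 3/8) — PASS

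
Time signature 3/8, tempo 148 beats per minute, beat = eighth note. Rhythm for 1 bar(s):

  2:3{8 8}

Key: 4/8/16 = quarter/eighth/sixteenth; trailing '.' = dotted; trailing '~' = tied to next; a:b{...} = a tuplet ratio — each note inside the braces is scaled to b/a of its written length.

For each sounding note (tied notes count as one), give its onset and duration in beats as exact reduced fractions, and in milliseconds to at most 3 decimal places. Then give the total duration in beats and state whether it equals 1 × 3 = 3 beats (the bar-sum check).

1) 0.0ms=0b +608.108ms=3/2b
2) 608.108ms=3/2b +608.108ms=3/2b
Σ=3b of 3 (148bpm 3/8) — PASS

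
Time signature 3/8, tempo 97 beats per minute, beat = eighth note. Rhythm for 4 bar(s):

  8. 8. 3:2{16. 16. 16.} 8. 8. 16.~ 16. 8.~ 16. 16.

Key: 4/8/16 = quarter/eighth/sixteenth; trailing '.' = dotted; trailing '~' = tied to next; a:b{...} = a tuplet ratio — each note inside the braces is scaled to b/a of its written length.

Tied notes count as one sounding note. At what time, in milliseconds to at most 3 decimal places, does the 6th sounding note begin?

1. 0.0ms @ 0 + 927.835ms (3/2)
2. 927.835ms @ 3/2 + 927.835ms (3/2)
3. 1855.67ms @ 3 + 309.278ms (1/2)
4. 2164.948ms @ 7/2 + 309.278ms (1/2)
5. 2474.227ms @ 4 + 309.278ms (1/2)
6. 2783.505ms @ 9/2 + 927.835ms (3/2)
7. 3711.34ms @ 6 + 927.835ms (3/2)
8. 4639.175ms @ 15/2 + 927.835ms (3/2)
9. 5567.01ms @ 9 + 1391.753ms (9/4)
10. 6958.763ms @ 45/4 + 463.918ms (3/4)

note 6 onset = 9/2b = 2783.505ms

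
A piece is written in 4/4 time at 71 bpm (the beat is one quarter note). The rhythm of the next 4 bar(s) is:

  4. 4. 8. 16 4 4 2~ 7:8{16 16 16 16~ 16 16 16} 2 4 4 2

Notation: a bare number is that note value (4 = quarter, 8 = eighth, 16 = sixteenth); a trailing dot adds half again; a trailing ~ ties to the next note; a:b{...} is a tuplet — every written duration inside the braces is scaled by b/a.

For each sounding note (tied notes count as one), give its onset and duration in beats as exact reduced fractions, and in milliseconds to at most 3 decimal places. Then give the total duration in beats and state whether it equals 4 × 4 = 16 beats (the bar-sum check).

1) 0.0ms=0b +1267.606ms=3/2b
2) 1267.606ms=3/2b +1267.606ms=3/2b
3) 2535.211ms=3b +633.803ms=3/4b
4) 3169.014ms=15/4b +211.268ms=1/4b
5) 3380.282ms=4b +845.07ms=1b
6) 4225.352ms=5b +845.07ms=1b
7) 5070.423ms=6b +1931.59ms=16/7b
8) 7002.012ms=58/7b +241.449ms=2/7b
9) 7243.461ms=60/7b +241.449ms=2/7b
10) 7484.909ms=62/7b +482.897ms=4/7b
11) 7967.807ms=66/7b +241.449ms=2/7b
12) 8209.256ms=68/7b +241.449ms=2/7b
13) 8450.704ms=10b +1690.141ms=2b
14) 10140.845ms=12b +845.07ms=1b
15) 10985.915ms=13b +845.07ms=1b
16) 11830.986ms=14b +1690.141ms=2b
Σ=16b of 16 (71bpm 4/4) — PASS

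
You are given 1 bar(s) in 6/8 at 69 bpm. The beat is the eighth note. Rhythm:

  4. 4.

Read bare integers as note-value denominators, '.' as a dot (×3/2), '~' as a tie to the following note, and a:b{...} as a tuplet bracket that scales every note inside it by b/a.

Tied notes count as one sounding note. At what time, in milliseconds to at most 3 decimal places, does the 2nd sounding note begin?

1. 0.0ms @ 0 + 2608.696ms (3)
2. 2608.696ms @ 3 + 2608.696ms (3)

note 2 onset = 3b = 2608.696ms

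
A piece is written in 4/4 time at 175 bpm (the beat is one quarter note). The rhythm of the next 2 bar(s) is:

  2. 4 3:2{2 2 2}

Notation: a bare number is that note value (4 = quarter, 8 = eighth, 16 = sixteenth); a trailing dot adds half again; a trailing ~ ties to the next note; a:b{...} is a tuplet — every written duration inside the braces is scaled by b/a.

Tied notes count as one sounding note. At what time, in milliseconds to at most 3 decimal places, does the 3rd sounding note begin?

note 3 onset = 4b = 1371.429ms

1. 0.0ms @ 0 + 1028.571ms (3)
2. 1028.571ms @ 3 + 342.857ms (1)
3. 1371.429ms @ 4 + 457.143ms (4/3)
4. 1828.571ms @ 16/3 + 457.143ms (4/3)
5. 2285.714ms @ 20/3 + 457.143ms (4/3)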